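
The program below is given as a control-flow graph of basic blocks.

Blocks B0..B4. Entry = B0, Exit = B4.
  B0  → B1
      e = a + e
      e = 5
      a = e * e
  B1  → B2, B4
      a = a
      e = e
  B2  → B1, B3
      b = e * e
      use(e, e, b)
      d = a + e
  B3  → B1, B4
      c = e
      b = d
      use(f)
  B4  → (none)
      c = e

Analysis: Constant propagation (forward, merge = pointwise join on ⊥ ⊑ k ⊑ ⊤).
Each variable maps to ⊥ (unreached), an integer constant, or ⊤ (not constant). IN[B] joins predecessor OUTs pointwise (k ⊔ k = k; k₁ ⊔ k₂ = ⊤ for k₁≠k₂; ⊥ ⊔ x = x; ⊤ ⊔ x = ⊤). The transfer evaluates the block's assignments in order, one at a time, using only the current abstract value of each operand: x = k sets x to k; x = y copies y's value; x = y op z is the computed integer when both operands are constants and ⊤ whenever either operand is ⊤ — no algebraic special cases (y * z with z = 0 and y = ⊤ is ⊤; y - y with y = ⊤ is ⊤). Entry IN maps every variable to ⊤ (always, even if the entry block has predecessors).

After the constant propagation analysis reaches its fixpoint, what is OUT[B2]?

Fixpoint table:
  B0:  IN=(all ⊤)  OUT={a:25, e:5; rest ⊤}
  B1:  IN={a:25, e:5; rest ⊤}  OUT={a:25, e:5; rest ⊤}
  B2:  IN={a:25, e:5; rest ⊤}  OUT={a:25, b:25, d:30, e:5; rest ⊤}
  B3:  IN={a:25, b:25, d:30, e:5; rest ⊤}  OUT={a:25, b:30, c:5, d:30, e:5; rest ⊤}
  B4:  IN={a:25, e:5; rest ⊤}  OUT={a:25, c:5, e:5; rest ⊤}

Merge at B2: IN[B2] = OUT[B1] = {a: 25, b: ⊤, c: ⊤, d: ⊤, e: 5, f: ⊤}
Applying B2's transfer function to that IN value gives OUT[B2] (row B2 above).

Answer: {a: 25, b: 25, c: ⊤, d: 30, e: 5, f: ⊤}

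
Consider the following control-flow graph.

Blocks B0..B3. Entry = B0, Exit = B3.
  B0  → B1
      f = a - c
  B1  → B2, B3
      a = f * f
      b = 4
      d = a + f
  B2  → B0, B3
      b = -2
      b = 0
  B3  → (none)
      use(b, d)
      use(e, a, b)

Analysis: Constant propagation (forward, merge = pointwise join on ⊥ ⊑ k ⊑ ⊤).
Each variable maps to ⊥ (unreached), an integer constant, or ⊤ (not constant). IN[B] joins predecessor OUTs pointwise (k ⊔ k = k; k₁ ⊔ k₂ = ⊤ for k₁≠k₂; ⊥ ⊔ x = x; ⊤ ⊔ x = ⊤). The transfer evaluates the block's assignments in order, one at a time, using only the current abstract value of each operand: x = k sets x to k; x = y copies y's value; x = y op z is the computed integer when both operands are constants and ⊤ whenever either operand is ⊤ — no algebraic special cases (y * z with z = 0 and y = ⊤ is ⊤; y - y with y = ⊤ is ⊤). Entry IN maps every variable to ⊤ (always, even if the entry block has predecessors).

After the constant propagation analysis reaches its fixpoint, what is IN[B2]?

Answer: {a: ⊤, b: 4, c: ⊤, d: ⊤, e: ⊤, f: ⊤}

Derivation:
Converged values:
  B0:  IN=(all ⊤)  OUT=(all ⊤)
  B1:  IN=(all ⊤)  OUT={b:4; rest ⊤}
  B2:  IN={b:4; rest ⊤}  OUT={b:0; rest ⊤}
  B3:  IN=(all ⊤)  OUT=(all ⊤)

Merge at B2: IN[B2] = OUT[B1] = {a: ⊤, b: 4, c: ⊤, d: ⊤, e: ⊤, f: ⊤}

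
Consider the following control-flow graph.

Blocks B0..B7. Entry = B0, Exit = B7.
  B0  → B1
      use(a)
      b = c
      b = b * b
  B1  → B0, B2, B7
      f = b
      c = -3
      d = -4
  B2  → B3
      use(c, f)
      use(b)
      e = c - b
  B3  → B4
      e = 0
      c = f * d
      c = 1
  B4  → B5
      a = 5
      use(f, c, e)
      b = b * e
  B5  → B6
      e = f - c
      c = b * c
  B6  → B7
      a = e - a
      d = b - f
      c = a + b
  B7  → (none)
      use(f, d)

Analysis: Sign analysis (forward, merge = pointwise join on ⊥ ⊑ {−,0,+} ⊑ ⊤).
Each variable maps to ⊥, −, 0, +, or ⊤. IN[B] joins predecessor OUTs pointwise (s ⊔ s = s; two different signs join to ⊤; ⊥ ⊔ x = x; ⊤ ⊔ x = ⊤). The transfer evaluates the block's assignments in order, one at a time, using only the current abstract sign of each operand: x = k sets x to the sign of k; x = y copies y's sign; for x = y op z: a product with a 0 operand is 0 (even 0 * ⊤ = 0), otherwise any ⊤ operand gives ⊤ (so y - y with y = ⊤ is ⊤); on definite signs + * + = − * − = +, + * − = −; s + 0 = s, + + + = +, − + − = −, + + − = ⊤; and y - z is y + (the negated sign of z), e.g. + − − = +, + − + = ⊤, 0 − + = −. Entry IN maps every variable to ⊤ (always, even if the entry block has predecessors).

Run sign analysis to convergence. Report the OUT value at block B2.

Converged values:
  B0:   IN=(all ⊤)   OUT=(all ⊤)
  B1:   IN=(all ⊤)   OUT={c:-, d:-; rest ⊤}
  B2:   IN={c:-, d:-; rest ⊤}   OUT={c:-, d:-; rest ⊤}
  B3:   IN={c:-, d:-; rest ⊤}   OUT={c:+, d:-, e:0; rest ⊤}
  B4:   IN={c:+, d:-, e:0; rest ⊤}   OUT={a:+, b:0, c:+, d:-, e:0; rest ⊤}
  B5:   IN={a:+, b:0, c:+, d:-, e:0; rest ⊤}   OUT={a:+, b:0, c:0, d:-; rest ⊤}
  B6:   IN={a:+, b:0, c:0, d:-; rest ⊤}   OUT={b:0; rest ⊤}
  B7:   IN=(all ⊤)   OUT=(all ⊤)

Merge at B2: IN[B2] = OUT[B1] = {a: ⊤, b: ⊤, c: -, d: -, e: ⊤, f: ⊤}
Applying B2's transfer function to that IN value gives OUT[B2] (row B2 above).

Answer: {a: ⊤, b: ⊤, c: -, d: -, e: ⊤, f: ⊤}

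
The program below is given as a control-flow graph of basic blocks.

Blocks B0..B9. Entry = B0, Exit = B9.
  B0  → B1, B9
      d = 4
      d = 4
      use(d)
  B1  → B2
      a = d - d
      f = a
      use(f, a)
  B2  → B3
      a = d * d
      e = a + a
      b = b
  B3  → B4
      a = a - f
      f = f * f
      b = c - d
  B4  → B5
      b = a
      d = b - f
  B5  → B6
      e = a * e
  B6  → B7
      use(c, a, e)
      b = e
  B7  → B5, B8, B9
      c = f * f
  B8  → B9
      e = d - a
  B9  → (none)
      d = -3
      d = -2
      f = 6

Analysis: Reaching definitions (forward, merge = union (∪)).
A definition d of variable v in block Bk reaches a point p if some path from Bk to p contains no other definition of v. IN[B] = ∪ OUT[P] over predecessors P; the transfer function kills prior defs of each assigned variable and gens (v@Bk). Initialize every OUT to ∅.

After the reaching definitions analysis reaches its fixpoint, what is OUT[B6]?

Answer: {a@B3, b@B6, c@B7, d@B4, e@B5, f@B3}

Trace:
Converged values:
  B0:  IN={}  OUT={d@B0}
  B1:  IN={d@B0}  OUT={a@B1, d@B0, f@B1}
  B2:  IN={a@B1, d@B0, f@B1}  OUT={a@B2, b@B2, d@B0, e@B2, f@B1}
  B3:  IN={a@B2, b@B2, d@B0, e@B2, f@B1}  OUT={a@B3, b@B3, d@B0, e@B2, f@B3}
  B4:  IN={a@B3, b@B3, d@B0, e@B2, f@B3}  OUT={a@B3, b@B4, d@B4, e@B2, f@B3}
  B5:  IN={a@B3, b@B4, b@B6, c@B7, d@B4, e@B2, e@B5, f@B3}  OUT={a@B3, b@B4, b@B6, c@B7, d@B4, e@B5, f@B3}
  B6:  IN={a@B3, b@B4, b@B6, c@B7, d@B4, e@B5, f@B3}  OUT={a@B3, b@B6, c@B7, d@B4, e@B5, f@B3}
  B7:  IN={a@B3, b@B6, c@B7, d@B4, e@B5, f@B3}  OUT={a@B3, b@B6, c@B7, d@B4, e@B5, f@B3}
  B8:  IN={a@B3, b@B6, c@B7, d@B4, e@B5, f@B3}  OUT={a@B3, b@B6, c@B7, d@B4, e@B8, f@B3}
  B9:  IN={a@B3, b@B6, c@B7, d@B0, d@B4, e@B5, e@B8, f@B3}  OUT={a@B3, b@B6, c@B7, d@B9, e@B5, e@B8, f@B9}

Merge at B6: IN[B6] = OUT[B5] = {a@B3, b@B4, b@B6, c@B7, d@B4, e@B5, f@B3}
Applying B6's transfer function to that IN value gives OUT[B6] (row B6 above).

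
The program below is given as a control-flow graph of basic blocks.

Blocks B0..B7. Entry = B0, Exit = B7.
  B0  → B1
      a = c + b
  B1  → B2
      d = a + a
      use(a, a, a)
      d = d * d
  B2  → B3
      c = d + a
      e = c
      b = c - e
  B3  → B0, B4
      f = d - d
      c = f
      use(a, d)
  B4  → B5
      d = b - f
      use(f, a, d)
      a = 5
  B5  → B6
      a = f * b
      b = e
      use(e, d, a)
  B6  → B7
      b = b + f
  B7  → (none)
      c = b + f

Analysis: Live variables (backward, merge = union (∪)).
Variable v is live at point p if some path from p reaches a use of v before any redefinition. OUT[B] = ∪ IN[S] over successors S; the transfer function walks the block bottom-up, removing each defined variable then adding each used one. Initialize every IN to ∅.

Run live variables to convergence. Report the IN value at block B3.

Answer: {a, b, d, e}

Derivation:
Converged values:
  B0:   IN={b, c}   OUT={a}
  B1:   IN={a}   OUT={a, d}
  B2:   IN={a, d}   OUT={a, b, d, e}
  B3:   IN={a, b, d, e}   OUT={a, b, c, e, f}
  B4:   IN={a, b, e, f}   OUT={b, d, e, f}
  B5:   IN={b, d, e, f}   OUT={b, f}
  B6:   IN={b, f}   OUT={b, f}
  B7:   IN={b, f}   OUT={}

Merge at B3: OUT[B3] = IN[B0] ⊔ IN[B4] = {a, b, c, e, f}
Applying B3's transfer function to that OUT value gives IN[B3] (row B3 above).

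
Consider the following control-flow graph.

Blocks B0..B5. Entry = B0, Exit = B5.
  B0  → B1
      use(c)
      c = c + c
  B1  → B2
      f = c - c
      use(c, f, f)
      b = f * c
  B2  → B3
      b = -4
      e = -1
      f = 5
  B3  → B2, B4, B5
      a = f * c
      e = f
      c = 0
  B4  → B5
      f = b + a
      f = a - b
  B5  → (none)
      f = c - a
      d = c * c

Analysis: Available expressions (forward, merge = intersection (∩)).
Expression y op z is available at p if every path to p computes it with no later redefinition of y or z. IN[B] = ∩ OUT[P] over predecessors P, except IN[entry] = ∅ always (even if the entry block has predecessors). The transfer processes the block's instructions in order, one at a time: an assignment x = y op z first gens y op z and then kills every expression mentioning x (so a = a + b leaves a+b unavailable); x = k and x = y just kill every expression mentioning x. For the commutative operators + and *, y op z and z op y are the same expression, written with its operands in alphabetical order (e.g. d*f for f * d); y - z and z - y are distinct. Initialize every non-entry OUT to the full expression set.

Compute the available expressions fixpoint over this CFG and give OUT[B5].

Answer: {c*c, c-a}

Trace:
Fixpoint table:
  B0: | IN={} | OUT={}
  B1: | IN={} | OUT={c*f, c-c}
  B2: | IN={} | OUT={}
  B3: | IN={} | OUT={}
  B4: | IN={} | OUT={a+b, a-b}
  B5: | IN={} | OUT={c*c, c-a}

Merge at B5: IN[B5] = OUT[B3] ∩ OUT[B4] = {}
Applying B5's transfer function to that IN value gives OUT[B5] (row B5 above).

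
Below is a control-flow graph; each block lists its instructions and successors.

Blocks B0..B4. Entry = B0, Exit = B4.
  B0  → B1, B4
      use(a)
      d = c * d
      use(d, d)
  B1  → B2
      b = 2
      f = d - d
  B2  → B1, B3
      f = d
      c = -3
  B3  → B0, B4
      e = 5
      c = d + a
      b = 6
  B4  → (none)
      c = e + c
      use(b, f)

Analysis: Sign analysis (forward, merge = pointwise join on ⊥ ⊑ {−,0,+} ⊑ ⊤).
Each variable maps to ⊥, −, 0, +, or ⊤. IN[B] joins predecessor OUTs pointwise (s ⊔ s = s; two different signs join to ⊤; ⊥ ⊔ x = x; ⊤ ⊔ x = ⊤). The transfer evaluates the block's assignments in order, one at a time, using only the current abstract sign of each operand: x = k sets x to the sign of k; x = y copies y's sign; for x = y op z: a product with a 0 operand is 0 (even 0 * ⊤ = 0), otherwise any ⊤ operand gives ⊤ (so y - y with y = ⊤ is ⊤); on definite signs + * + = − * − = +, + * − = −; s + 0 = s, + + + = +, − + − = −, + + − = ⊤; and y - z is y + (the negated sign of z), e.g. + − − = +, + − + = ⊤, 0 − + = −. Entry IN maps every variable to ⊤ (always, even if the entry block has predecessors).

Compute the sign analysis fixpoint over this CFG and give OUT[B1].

Converged values:
  B0: | IN=(all ⊤) | OUT=(all ⊤)
  B1: | IN=(all ⊤) | OUT={b:+; rest ⊤}
  B2: | IN={b:+; rest ⊤} | OUT={b:+, c:-; rest ⊤}
  B3: | IN={b:+, c:-; rest ⊤} | OUT={b:+, e:+; rest ⊤}
  B4: | IN=(all ⊤) | OUT=(all ⊤)

Merge at B1: IN[B1] = OUT[B0] ⊔ OUT[B2] = {a: ⊤, b: ⊤, c: ⊤, d: ⊤, e: ⊤, f: ⊤}
Applying B1's transfer function to that IN value gives OUT[B1] (row B1 above).

Answer: {a: ⊤, b: +, c: ⊤, d: ⊤, e: ⊤, f: ⊤}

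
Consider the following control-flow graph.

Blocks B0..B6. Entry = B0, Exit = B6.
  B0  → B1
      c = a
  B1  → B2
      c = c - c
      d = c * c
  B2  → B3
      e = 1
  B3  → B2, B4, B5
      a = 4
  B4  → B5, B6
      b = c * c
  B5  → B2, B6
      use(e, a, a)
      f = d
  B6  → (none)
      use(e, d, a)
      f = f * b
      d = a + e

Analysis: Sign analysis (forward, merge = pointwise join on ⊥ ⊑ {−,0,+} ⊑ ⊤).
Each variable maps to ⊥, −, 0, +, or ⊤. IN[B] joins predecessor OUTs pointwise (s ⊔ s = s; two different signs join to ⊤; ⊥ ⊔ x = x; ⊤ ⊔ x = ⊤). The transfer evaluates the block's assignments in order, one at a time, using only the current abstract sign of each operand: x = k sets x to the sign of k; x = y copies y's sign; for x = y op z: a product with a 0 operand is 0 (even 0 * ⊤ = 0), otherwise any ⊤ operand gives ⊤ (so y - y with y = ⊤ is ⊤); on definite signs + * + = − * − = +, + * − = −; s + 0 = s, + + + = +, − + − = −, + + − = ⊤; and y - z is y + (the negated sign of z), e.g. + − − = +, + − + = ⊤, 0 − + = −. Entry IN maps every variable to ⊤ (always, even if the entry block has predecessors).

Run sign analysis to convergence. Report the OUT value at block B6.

Converged values:
  B0:  IN=(all ⊤)  OUT=(all ⊤)
  B1:  IN=(all ⊤)  OUT=(all ⊤)
  B2:  IN=(all ⊤)  OUT={e:+; rest ⊤}
  B3:  IN={e:+; rest ⊤}  OUT={a:+, e:+; rest ⊤}
  B4:  IN={a:+, e:+; rest ⊤}  OUT={a:+, e:+; rest ⊤}
  B5:  IN={a:+, e:+; rest ⊤}  OUT={a:+, e:+; rest ⊤}
  B6:  IN={a:+, e:+; rest ⊤}  OUT={a:+, d:+, e:+; rest ⊤}

Merge at B6: IN[B6] = OUT[B4] ⊔ OUT[B5] = {a: +, b: ⊤, c: ⊤, d: ⊤, e: +, f: ⊤}
Applying B6's transfer function to that IN value gives OUT[B6] (row B6 above).

Answer: {a: +, b: ⊤, c: ⊤, d: +, e: +, f: ⊤}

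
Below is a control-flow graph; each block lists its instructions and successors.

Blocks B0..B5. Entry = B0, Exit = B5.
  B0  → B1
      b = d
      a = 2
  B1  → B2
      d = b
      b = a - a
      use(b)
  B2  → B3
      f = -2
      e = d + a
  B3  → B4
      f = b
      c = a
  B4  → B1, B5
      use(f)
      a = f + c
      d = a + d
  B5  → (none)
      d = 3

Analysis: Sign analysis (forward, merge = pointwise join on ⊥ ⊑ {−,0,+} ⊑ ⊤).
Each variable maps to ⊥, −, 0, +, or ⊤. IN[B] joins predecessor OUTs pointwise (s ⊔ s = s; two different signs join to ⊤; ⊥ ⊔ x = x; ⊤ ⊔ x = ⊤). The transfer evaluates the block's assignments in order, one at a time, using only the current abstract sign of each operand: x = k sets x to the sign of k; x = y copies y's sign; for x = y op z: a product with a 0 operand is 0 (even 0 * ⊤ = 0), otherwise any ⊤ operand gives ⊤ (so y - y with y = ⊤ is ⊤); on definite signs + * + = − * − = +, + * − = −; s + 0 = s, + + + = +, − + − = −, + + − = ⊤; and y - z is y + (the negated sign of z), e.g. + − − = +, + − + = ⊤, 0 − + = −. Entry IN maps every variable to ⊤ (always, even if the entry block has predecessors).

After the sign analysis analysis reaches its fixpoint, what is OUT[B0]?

Answer: {a: +, b: ⊤, c: ⊤, d: ⊤, e: ⊤, f: ⊤}

Trace:
Converged values:
  B0: | IN=(all ⊤) | OUT={a:+; rest ⊤}
  B1: | IN=(all ⊤) | OUT=(all ⊤)
  B2: | IN=(all ⊤) | OUT={f:-; rest ⊤}
  B3: | IN={f:-; rest ⊤} | OUT=(all ⊤)
  B4: | IN=(all ⊤) | OUT=(all ⊤)
  B5: | IN=(all ⊤) | OUT={d:+; rest ⊤}

B0 is the boundary node: IN[B0] = {a: ⊤, b: ⊤, c: ⊤, d: ⊤, e: ⊤, f: ⊤}
Applying B0's transfer function to that IN value gives OUT[B0] (row B0 above).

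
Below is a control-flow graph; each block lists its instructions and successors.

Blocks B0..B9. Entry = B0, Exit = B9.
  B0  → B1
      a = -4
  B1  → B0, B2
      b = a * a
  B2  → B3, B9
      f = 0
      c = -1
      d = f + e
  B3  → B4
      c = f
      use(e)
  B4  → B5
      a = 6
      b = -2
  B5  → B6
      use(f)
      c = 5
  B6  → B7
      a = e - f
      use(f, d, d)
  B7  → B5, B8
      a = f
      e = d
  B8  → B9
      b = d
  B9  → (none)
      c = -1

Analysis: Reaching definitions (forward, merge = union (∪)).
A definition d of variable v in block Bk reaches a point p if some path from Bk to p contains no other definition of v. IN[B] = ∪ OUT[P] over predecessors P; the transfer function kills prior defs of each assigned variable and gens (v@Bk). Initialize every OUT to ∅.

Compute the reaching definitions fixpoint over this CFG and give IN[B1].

Answer: {a@B0, b@B1}

Trace:
Converged values:
  B0:  IN={a@B0, b@B1}  OUT={a@B0, b@B1}
  B1:  IN={a@B0, b@B1}  OUT={a@B0, b@B1}
  B2:  IN={a@B0, b@B1}  OUT={a@B0, b@B1, c@B2, d@B2, f@B2}
  B3:  IN={a@B0, b@B1, c@B2, d@B2, f@B2}  OUT={a@B0, b@B1, c@B3, d@B2, f@B2}
  B4:  IN={a@B0, b@B1, c@B3, d@B2, f@B2}  OUT={a@B4, b@B4, c@B3, d@B2, f@B2}
  B5:  IN={a@B4, a@B7, b@B4, c@B3, c@B5, d@B2, e@B7, f@B2}  OUT={a@B4, a@B7, b@B4, c@B5, d@B2, e@B7, f@B2}
  B6:  IN={a@B4, a@B7, b@B4, c@B5, d@B2, e@B7, f@B2}  OUT={a@B6, b@B4, c@B5, d@B2, e@B7, f@B2}
  B7:  IN={a@B6, b@B4, c@B5, d@B2, e@B7, f@B2}  OUT={a@B7, b@B4, c@B5, d@B2, e@B7, f@B2}
  B8:  IN={a@B7, b@B4, c@B5, d@B2, e@B7, f@B2}  OUT={a@B7, b@B8, c@B5, d@B2, e@B7, f@B2}
  B9:  IN={a@B0, a@B7, b@B1, b@B8, c@B2, c@B5, d@B2, e@B7, f@B2}  OUT={a@B0, a@B7, b@B1, b@B8, c@B9, d@B2, e@B7, f@B2}

Merge at B1: IN[B1] = OUT[B0] = {a@B0, b@B1}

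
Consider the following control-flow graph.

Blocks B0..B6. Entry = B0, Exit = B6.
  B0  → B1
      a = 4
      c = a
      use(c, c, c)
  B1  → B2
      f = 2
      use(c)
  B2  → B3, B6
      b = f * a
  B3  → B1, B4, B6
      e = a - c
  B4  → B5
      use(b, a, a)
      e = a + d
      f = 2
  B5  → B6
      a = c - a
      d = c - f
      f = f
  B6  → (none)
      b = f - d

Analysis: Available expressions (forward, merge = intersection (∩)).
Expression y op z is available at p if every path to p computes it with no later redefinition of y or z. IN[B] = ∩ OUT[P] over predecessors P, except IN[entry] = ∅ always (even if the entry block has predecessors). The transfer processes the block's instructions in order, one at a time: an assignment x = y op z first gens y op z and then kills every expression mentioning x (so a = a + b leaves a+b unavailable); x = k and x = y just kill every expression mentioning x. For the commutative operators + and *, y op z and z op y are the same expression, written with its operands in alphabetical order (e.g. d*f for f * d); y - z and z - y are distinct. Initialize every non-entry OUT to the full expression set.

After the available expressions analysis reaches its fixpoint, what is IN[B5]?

Fixpoint table:
  B0:  IN={}  OUT={}
  B1:  IN={}  OUT={}
  B2:  IN={}  OUT={a*f}
  B3:  IN={a*f}  OUT={a*f, a-c}
  B4:  IN={a*f, a-c}  OUT={a+d, a-c}
  B5:  IN={a+d, a-c}  OUT={}
  B6:  IN={}  OUT={f-d}

Merge at B5: IN[B5] = OUT[B4] = {a+d, a-c}

Answer: {a+d, a-c}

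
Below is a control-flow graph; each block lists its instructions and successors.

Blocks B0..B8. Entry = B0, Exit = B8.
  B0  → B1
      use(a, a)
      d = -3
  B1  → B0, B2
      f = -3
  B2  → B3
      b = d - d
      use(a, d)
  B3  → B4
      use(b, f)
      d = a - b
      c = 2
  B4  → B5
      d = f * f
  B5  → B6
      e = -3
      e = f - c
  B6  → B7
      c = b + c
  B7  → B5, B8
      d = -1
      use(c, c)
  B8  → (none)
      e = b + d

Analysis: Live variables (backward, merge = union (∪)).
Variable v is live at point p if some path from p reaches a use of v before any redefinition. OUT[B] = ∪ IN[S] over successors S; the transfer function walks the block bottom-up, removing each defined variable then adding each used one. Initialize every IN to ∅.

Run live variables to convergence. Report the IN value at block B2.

Fixpoint table:
  B0:  IN={a}  OUT={a, d}
  B1:  IN={a, d}  OUT={a, d, f}
  B2:  IN={a, d, f}  OUT={a, b, f}
  B3:  IN={a, b, f}  OUT={b, c, f}
  B4:  IN={b, c, f}  OUT={b, c, f}
  B5:  IN={b, c, f}  OUT={b, c, f}
  B6:  IN={b, c, f}  OUT={b, c, f}
  B7:  IN={b, c, f}  OUT={b, c, d, f}
  B8:  IN={b, d}  OUT={}

Merge at B2: OUT[B2] = IN[B3] = {a, b, f}
Applying B2's transfer function to that OUT value gives IN[B2] (row B2 above).

Answer: {a, d, f}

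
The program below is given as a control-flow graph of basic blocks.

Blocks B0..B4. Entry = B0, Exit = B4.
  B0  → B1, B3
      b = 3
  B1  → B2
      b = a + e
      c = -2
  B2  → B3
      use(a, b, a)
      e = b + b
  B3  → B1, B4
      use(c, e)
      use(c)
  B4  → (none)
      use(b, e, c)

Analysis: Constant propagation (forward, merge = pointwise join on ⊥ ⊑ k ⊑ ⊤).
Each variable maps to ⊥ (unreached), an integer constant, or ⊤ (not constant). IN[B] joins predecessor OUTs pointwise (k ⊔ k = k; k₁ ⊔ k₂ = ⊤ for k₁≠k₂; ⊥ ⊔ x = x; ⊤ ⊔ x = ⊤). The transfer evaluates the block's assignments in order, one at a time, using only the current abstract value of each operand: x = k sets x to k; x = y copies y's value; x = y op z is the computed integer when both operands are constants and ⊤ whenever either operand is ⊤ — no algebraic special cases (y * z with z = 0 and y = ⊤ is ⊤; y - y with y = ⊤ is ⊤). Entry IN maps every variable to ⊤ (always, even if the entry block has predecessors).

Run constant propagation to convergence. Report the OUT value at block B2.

Answer: {a: ⊤, b: ⊤, c: -2, d: ⊤, e: ⊤, f: ⊤}

Working:
Per-block solution:
  B0:  IN=(all ⊤)  OUT={b:3; rest ⊤}
  B1:  IN=(all ⊤)  OUT={c:-2; rest ⊤}
  B2:  IN={c:-2; rest ⊤}  OUT={c:-2; rest ⊤}
  B3:  IN=(all ⊤)  OUT=(all ⊤)
  B4:  IN=(all ⊤)  OUT=(all ⊤)

Merge at B2: IN[B2] = OUT[B1] = {a: ⊤, b: ⊤, c: -2, d: ⊤, e: ⊤, f: ⊤}
Applying B2's transfer function to that IN value gives OUT[B2] (row B2 above).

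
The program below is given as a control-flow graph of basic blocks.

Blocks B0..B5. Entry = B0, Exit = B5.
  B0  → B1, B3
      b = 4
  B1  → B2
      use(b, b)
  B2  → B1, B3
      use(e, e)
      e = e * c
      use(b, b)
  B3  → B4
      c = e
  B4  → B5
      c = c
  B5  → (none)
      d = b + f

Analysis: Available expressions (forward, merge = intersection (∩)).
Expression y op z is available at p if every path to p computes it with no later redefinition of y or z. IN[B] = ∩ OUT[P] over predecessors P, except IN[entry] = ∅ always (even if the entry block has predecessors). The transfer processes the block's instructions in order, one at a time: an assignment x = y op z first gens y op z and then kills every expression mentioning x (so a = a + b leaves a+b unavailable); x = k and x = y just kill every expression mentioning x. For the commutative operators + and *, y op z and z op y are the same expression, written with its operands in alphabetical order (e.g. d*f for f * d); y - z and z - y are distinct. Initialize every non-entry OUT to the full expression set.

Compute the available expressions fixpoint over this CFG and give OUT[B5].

Converged values:
  B0: | IN={} | OUT={}
  B1: | IN={} | OUT={}
  B2: | IN={} | OUT={}
  B3: | IN={} | OUT={}
  B4: | IN={} | OUT={}
  B5: | IN={} | OUT={b+f}

Merge at B5: IN[B5] = OUT[B4] = {}
Applying B5's transfer function to that IN value gives OUT[B5] (row B5 above).

Answer: {b+f}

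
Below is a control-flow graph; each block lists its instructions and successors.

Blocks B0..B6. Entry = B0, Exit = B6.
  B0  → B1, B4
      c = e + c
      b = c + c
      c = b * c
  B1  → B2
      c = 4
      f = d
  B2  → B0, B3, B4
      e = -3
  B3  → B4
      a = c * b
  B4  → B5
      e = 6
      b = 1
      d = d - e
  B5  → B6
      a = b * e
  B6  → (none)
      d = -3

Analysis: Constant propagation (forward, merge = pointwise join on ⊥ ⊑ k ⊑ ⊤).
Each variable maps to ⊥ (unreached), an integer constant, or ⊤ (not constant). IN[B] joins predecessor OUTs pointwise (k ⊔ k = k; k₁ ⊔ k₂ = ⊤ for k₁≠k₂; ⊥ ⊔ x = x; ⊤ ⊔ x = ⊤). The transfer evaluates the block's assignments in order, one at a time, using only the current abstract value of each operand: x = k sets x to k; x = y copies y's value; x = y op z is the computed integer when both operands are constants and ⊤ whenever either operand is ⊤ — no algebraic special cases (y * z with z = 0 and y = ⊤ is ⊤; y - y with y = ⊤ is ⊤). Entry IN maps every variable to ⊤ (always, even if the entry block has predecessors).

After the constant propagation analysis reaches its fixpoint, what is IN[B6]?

Answer: {a: 6, b: 1, c: ⊤, d: ⊤, e: 6, f: ⊤}

Working:
Per-block solution:
  B0: | IN=(all ⊤) | OUT=(all ⊤)
  B1: | IN=(all ⊤) | OUT={c:4; rest ⊤}
  B2: | IN={c:4; rest ⊤} | OUT={c:4, e:-3; rest ⊤}
  B3: | IN={c:4, e:-3; rest ⊤} | OUT={c:4, e:-3; rest ⊤}
  B4: | IN=(all ⊤) | OUT={b:1, e:6; rest ⊤}
  B5: | IN={b:1, e:6; rest ⊤} | OUT={a:6, b:1, e:6; rest ⊤}
  B6: | IN={a:6, b:1, e:6; rest ⊤} | OUT={a:6, b:1, d:-3, e:6; rest ⊤}

Merge at B6: IN[B6] = OUT[B5] = {a: 6, b: 1, c: ⊤, d: ⊤, e: 6, f: ⊤}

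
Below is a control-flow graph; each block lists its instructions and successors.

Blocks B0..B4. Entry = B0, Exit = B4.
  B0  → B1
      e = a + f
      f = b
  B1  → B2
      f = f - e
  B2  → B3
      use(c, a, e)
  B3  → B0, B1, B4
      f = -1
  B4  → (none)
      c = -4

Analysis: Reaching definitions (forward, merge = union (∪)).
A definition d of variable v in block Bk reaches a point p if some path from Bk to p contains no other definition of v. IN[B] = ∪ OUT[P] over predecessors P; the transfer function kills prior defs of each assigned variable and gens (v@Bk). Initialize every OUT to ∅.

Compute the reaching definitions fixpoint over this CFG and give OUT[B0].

Fixpoint table:
  B0:  IN={e@B0, f@B3}  OUT={e@B0, f@B0}
  B1:  IN={e@B0, f@B0, f@B3}  OUT={e@B0, f@B1}
  B2:  IN={e@B0, f@B1}  OUT={e@B0, f@B1}
  B3:  IN={e@B0, f@B1}  OUT={e@B0, f@B3}
  B4:  IN={e@B0, f@B3}  OUT={c@B4, e@B0, f@B3}

Merge at B0 (entry node, so the boundary value {} is joined with the incoming edge(s)): IN[B0] = {} ⊔ OUT[B3] = {e@B0, f@B3}
Applying B0's transfer function to that IN value gives OUT[B0] (row B0 above).

Answer: {e@B0, f@B0}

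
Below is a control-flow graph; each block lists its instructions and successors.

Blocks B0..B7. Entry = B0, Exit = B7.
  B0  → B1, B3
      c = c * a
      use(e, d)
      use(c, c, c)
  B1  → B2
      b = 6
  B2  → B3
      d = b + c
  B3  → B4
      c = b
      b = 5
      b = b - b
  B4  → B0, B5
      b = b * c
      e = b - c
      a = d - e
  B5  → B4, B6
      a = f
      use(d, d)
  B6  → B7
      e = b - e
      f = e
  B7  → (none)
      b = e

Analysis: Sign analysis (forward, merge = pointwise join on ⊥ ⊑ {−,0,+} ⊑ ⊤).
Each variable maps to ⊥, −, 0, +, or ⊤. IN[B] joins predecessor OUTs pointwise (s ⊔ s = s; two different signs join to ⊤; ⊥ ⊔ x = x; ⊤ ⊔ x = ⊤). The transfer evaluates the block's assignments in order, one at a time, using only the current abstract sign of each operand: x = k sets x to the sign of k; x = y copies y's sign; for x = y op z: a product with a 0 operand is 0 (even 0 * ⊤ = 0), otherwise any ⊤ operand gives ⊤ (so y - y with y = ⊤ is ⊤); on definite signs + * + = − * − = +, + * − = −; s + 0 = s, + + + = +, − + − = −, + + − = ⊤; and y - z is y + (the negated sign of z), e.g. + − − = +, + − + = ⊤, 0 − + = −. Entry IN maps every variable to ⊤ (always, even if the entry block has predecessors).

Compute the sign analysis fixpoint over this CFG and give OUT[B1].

Answer: {a: ⊤, b: +, c: ⊤, d: ⊤, e: ⊤, f: ⊤}

Trace:
Per-block solution:
  B0:  IN=(all ⊤)  OUT=(all ⊤)
  B1:  IN=(all ⊤)  OUT={b:+; rest ⊤}
  B2:  IN={b:+; rest ⊤}  OUT={b:+; rest ⊤}
  B3:  IN=(all ⊤)  OUT=(all ⊤)
  B4:  IN=(all ⊤)  OUT=(all ⊤)
  B5:  IN=(all ⊤)  OUT=(all ⊤)
  B6:  IN=(all ⊤)  OUT=(all ⊤)
  B7:  IN=(all ⊤)  OUT=(all ⊤)

Merge at B1: IN[B1] = OUT[B0] = {a: ⊤, b: ⊤, c: ⊤, d: ⊤, e: ⊤, f: ⊤}
Applying B1's transfer function to that IN value gives OUT[B1] (row B1 above).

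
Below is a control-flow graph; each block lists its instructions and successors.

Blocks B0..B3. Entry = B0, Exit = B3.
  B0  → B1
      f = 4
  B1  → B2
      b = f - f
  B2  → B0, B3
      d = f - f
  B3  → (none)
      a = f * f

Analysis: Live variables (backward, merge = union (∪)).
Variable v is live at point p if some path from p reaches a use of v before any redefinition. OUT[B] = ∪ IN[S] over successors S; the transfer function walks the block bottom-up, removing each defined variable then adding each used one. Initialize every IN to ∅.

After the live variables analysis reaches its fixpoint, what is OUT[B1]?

Answer: {f}

Trace:
Converged values:
  B0:   IN={}   OUT={f}
  B1:   IN={f}   OUT={f}
  B2:   IN={f}   OUT={f}
  B3:   IN={f}   OUT={}

Merge at B1: OUT[B1] = IN[B2] = {f}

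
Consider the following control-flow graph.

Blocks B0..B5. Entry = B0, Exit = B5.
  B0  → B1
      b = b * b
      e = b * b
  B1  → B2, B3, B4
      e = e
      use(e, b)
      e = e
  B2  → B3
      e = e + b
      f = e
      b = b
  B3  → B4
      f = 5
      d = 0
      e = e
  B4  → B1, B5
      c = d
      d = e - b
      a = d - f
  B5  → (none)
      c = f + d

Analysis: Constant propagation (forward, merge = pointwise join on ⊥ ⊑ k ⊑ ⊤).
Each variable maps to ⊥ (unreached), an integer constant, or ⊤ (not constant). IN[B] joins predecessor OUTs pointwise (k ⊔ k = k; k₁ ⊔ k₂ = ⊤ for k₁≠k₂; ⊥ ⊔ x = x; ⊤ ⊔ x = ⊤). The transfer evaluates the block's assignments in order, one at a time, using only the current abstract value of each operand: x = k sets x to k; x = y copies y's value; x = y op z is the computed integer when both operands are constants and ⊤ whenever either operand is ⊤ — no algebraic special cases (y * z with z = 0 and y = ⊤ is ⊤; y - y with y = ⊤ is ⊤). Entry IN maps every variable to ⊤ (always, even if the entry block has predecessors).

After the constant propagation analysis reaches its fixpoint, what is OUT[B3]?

Answer: {a: ⊤, b: ⊤, c: ⊤, d: 0, e: ⊤, f: 5}

Working:
Per-block solution:
  B0:  IN=(all ⊤)  OUT=(all ⊤)
  B1:  IN=(all ⊤)  OUT=(all ⊤)
  B2:  IN=(all ⊤)  OUT=(all ⊤)
  B3:  IN=(all ⊤)  OUT={d:0, f:5; rest ⊤}
  B4:  IN=(all ⊤)  OUT=(all ⊤)
  B5:  IN=(all ⊤)  OUT=(all ⊤)

Merge at B3: IN[B3] = OUT[B1] ⊔ OUT[B2] = {a: ⊤, b: ⊤, c: ⊤, d: ⊤, e: ⊤, f: ⊤}
Applying B3's transfer function to that IN value gives OUT[B3] (row B3 above).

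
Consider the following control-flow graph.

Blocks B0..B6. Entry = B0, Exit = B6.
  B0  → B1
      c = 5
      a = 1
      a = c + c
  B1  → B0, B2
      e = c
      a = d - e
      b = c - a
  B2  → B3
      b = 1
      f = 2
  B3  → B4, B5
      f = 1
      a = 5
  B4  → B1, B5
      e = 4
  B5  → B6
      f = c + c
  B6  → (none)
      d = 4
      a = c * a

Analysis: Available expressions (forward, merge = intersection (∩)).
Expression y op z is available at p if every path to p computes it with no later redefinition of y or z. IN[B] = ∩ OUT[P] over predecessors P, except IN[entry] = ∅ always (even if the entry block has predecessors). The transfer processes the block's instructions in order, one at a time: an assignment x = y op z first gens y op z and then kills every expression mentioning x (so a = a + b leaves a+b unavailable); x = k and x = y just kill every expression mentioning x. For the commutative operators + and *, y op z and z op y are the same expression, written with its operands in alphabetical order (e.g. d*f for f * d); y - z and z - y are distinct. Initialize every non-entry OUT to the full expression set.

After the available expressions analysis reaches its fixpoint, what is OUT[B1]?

Answer: {c+c, c-a, d-e}

Working:
Per-block solution:
  B0:  IN={}  OUT={c+c}
  B1:  IN={c+c}  OUT={c+c, c-a, d-e}
  B2:  IN={c+c, c-a, d-e}  OUT={c+c, c-a, d-e}
  B3:  IN={c+c, c-a, d-e}  OUT={c+c, d-e}
  B4:  IN={c+c, d-e}  OUT={c+c}
  B5:  IN={c+c}  OUT={c+c}
  B6:  IN={c+c}  OUT={c+c}

Merge at B1: IN[B1] = OUT[B0] ∩ OUT[B4] = {c+c}
Applying B1's transfer function to that IN value gives OUT[B1] (row B1 above).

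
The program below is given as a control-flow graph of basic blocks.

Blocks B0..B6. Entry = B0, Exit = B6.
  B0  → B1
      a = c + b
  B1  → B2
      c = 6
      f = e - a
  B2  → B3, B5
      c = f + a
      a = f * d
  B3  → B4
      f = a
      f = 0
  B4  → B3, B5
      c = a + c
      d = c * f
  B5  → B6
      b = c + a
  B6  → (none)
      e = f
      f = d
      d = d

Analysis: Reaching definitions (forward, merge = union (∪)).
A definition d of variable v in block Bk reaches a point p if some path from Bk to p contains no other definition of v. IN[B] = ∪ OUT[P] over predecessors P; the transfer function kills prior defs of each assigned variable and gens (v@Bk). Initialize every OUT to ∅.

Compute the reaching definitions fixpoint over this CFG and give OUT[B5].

Answer: {a@B2, b@B5, c@B2, c@B4, d@B4, f@B1, f@B3}

Trace:
Converged values:
  B0:  IN={}  OUT={a@B0}
  B1:  IN={a@B0}  OUT={a@B0, c@B1, f@B1}
  B2:  IN={a@B0, c@B1, f@B1}  OUT={a@B2, c@B2, f@B1}
  B3:  IN={a@B2, c@B2, c@B4, d@B4, f@B1, f@B3}  OUT={a@B2, c@B2, c@B4, d@B4, f@B3}
  B4:  IN={a@B2, c@B2, c@B4, d@B4, f@B3}  OUT={a@B2, c@B4, d@B4, f@B3}
  B5:  IN={a@B2, c@B2, c@B4, d@B4, f@B1, f@B3}  OUT={a@B2, b@B5, c@B2, c@B4, d@B4, f@B1, f@B3}
  B6:  IN={a@B2, b@B5, c@B2, c@B4, d@B4, f@B1, f@B3}  OUT={a@B2, b@B5, c@B2, c@B4, d@B6, e@B6, f@B6}

Merge at B5: IN[B5] = OUT[B2] ⊔ OUT[B4] = {a@B2, c@B2, c@B4, d@B4, f@B1, f@B3}
Applying B5's transfer function to that IN value gives OUT[B5] (row B5 above).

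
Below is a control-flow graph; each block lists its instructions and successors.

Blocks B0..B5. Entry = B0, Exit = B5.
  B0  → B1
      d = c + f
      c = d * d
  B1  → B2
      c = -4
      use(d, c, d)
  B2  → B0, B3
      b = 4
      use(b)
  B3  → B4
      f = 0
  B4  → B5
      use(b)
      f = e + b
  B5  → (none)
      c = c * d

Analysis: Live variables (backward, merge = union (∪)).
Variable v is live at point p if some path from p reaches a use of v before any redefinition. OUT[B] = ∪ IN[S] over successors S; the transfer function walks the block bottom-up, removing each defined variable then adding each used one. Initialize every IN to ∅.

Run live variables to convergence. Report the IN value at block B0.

Answer: {c, e, f}

Trace:
Fixpoint table:
  B0:   IN={c, e, f}   OUT={d, e, f}
  B1:   IN={d, e, f}   OUT={c, d, e, f}
  B2:   IN={c, d, e, f}   OUT={b, c, d, e, f}
  B3:   IN={b, c, d, e}   OUT={b, c, d, e}
  B4:   IN={b, c, d, e}   OUT={c, d}
  B5:   IN={c, d}   OUT={}

Merge at B0: OUT[B0] = IN[B1] = {d, e, f}
Applying B0's transfer function to that OUT value gives IN[B0] (row B0 above).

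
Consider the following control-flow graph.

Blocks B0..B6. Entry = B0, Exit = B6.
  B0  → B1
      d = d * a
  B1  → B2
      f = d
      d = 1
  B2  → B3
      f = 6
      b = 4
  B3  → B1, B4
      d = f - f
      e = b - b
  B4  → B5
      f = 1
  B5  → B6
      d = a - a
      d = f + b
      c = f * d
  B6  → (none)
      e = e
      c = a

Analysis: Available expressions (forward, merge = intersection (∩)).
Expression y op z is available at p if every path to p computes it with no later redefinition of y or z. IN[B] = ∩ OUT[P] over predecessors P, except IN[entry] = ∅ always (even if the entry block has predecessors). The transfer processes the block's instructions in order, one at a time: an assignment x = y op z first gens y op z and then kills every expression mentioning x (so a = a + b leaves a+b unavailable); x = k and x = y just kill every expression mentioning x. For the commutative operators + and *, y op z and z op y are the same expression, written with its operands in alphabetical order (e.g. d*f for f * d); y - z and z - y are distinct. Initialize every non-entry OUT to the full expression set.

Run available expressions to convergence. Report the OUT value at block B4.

Per-block solution:
  B0:   IN={}   OUT={}
  B1:   IN={}   OUT={}
  B2:   IN={}   OUT={}
  B3:   IN={}   OUT={b-b, f-f}
  B4:   IN={b-b, f-f}   OUT={b-b}
  B5:   IN={b-b}   OUT={a-a, b+f, b-b, d*f}
  B6:   IN={a-a, b+f, b-b, d*f}   OUT={a-a, b+f, b-b, d*f}

Merge at B4: IN[B4] = OUT[B3] = {b-b, f-f}
Applying B4's transfer function to that IN value gives OUT[B4] (row B4 above).

Answer: {b-b}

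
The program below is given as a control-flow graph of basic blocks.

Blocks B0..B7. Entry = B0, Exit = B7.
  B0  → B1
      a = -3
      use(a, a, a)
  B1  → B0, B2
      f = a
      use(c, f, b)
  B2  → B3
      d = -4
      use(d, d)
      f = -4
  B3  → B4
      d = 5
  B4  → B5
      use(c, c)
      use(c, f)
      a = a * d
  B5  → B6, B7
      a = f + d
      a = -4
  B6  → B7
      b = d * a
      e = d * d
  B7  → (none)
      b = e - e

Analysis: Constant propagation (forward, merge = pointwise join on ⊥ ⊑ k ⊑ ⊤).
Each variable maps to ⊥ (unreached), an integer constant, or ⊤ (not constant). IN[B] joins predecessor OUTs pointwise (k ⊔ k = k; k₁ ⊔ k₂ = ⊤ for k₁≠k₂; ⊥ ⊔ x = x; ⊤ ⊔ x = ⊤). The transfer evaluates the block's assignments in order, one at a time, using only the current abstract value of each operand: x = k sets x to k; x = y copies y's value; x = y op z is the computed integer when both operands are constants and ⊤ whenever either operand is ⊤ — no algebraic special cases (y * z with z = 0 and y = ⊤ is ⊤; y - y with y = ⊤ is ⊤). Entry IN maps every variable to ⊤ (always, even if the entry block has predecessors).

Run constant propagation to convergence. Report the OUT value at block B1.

Answer: {a: -3, b: ⊤, c: ⊤, d: ⊤, e: ⊤, f: -3}

Trace:
Per-block solution:
  B0:  IN=(all ⊤)  OUT={a:-3; rest ⊤}
  B1:  IN={a:-3; rest ⊤}  OUT={a:-3, f:-3; rest ⊤}
  B2:  IN={a:-3, f:-3; rest ⊤}  OUT={a:-3, d:-4, f:-4; rest ⊤}
  B3:  IN={a:-3, d:-4, f:-4; rest ⊤}  OUT={a:-3, d:5, f:-4; rest ⊤}
  B4:  IN={a:-3, d:5, f:-4; rest ⊤}  OUT={a:-15, d:5, f:-4; rest ⊤}
  B5:  IN={a:-15, d:5, f:-4; rest ⊤}  OUT={a:-4, d:5, f:-4; rest ⊤}
  B6:  IN={a:-4, d:5, f:-4; rest ⊤}  OUT={a:-4, b:-20, d:5, e:25, f:-4; rest ⊤}
  B7:  IN={a:-4, d:5, f:-4; rest ⊤}  OUT={a:-4, d:5, f:-4; rest ⊤}

Merge at B1: IN[B1] = OUT[B0] = {a: -3, b: ⊤, c: ⊤, d: ⊤, e: ⊤, f: ⊤}
Applying B1's transfer function to that IN value gives OUT[B1] (row B1 above).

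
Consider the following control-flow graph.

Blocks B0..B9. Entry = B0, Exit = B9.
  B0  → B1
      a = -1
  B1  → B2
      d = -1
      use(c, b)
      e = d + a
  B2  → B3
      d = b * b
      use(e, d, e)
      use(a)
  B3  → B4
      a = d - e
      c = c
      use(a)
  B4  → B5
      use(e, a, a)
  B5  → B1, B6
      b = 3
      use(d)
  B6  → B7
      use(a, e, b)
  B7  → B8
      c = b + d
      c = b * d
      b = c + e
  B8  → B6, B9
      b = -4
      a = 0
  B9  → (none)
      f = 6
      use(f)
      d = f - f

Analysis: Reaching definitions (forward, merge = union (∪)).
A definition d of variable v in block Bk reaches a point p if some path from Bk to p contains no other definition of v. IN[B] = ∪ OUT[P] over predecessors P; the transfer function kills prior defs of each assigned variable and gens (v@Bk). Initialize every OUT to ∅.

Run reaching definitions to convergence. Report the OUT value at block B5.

Answer: {a@B3, b@B5, c@B3, d@B2, e@B1}

Trace:
Fixpoint table:
  B0: | IN={} | OUT={a@B0}
  B1: | IN={a@B0, a@B3, b@B5, c@B3, d@B2, e@B1} | OUT={a@B0, a@B3, b@B5, c@B3, d@B1, e@B1}
  B2: | IN={a@B0, a@B3, b@B5, c@B3, d@B1, e@B1} | OUT={a@B0, a@B3, b@B5, c@B3, d@B2, e@B1}
  B3: | IN={a@B0, a@B3, b@B5, c@B3, d@B2, e@B1} | OUT={a@B3, b@B5, c@B3, d@B2, e@B1}
  B4: | IN={a@B3, b@B5, c@B3, d@B2, e@B1} | OUT={a@B3, b@B5, c@B3, d@B2, e@B1}
  B5: | IN={a@B3, b@B5, c@B3, d@B2, e@B1} | OUT={a@B3, b@B5, c@B3, d@B2, e@B1}
  B6: | IN={a@B3, a@B8, b@B5, b@B8, c@B3, c@B7, d@B2, e@B1} | OUT={a@B3, a@B8, b@B5, b@B8, c@B3, c@B7, d@B2, e@B1}
  B7: | IN={a@B3, a@B8, b@B5, b@B8, c@B3, c@B7, d@B2, e@B1} | OUT={a@B3, a@B8, b@B7, c@B7, d@B2, e@B1}
  B8: | IN={a@B3, a@B8, b@B7, c@B7, d@B2, e@B1} | OUT={a@B8, b@B8, c@B7, d@B2, e@B1}
  B9: | IN={a@B8, b@B8, c@B7, d@B2, e@B1} | OUT={a@B8, b@B8, c@B7, d@B9, e@B1, f@B9}

Merge at B5: IN[B5] = OUT[B4] = {a@B3, b@B5, c@B3, d@B2, e@B1}
Applying B5's transfer function to that IN value gives OUT[B5] (row B5 above).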